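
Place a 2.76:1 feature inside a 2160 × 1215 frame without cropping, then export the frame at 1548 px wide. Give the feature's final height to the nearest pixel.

At 2160×1215 the feature is width-limited, so height = 2160 / 2.760 ≈ 782.61 px.
Resizing to 1548 px wide multiplies everything by 0.7167: 782.61 → 560.87 px.

561 px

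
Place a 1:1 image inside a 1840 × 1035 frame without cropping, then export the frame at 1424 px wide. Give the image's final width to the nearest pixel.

801 px

At 1840×1035 the image is height-limited, so width = 1035 × 1/1 ≈ 1035.00 px.
Scaling 1840 → 1424 is ×0.7739, so the width becomes 1035.00 × 0.7739 ≈ 801.00 px.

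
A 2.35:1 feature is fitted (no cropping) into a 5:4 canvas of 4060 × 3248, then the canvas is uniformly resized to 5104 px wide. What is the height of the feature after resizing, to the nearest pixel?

2172 px

At 4060×3248 the feature is width-limited, so height = 4060 / 2.350 ≈ 1727.66 px.
Resizing to 5104 px wide multiplies everything by 1.2571: 1727.66 → 2171.91 px.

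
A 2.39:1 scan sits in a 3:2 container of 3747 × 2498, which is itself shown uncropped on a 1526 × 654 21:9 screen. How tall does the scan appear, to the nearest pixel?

2.39:1 in 3747×2498: fills the width, so the scan is 3747.00 × 1567.78.
The 3:2 canvas is height-limited in 1526×654, giving 981.00 × 654.00; scale factor 0.2618.
The scan scales with it: height 1567.78 × 0.2618 ≈ 410.46.

410 px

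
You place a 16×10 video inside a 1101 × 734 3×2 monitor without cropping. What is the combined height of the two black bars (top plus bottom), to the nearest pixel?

46 px

16×10 is wider than 3×2, so it spans the full width.
The video is 1101 × 10/16 ≈ 688.12 px tall.
Black = 734 − 688.12 = 45.88 px.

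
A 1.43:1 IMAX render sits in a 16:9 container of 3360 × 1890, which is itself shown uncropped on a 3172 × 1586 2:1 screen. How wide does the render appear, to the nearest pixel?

2268 px

First fit — 1.43:1 IMAX into 3360×1890 spans the height: 2702.70 × 1890.00.
16:9 in 3172×1586: fills the height, so the intermediate becomes 2819.56 × 1586.00 — a scale of ×0.8392.
The render scales with it: width 2702.70 × 0.8392 ≈ 2267.98.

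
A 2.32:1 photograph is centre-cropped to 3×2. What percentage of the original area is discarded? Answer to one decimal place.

35.3%

The height stays; only width is cut (since 3×2 is narrower than 2.32:1).
Area ratio = (1.500)/(2.320) = 64.66%; the remaining 35.34% is cropped out.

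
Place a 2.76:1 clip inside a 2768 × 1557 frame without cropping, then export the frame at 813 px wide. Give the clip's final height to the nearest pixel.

In the 2768×1557 frame the clip fills the width: height = 2768 / 2.760 ≈ 1002.90 px.
The frame scales by 813/2768 = 0.2937; 1002.90 × 0.2937 ≈ 294.57 px.

295 px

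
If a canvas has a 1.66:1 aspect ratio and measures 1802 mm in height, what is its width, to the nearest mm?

2991 mm

1802 × 1.660 = 2991.32.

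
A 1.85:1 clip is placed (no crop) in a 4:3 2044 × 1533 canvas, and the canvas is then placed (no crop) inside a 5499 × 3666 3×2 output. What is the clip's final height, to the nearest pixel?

Inside the 2044×1533 canvas the clip is width-limited at 2044.00 × 1104.86.
4:3 in 5499×3666: fills the height, so the intermediate becomes 4888.00 × 3666.00 — a scale of ×2.3914.
So the clip's height is 1104.86 × 2.3914 ≈ 2642.16.

2642 px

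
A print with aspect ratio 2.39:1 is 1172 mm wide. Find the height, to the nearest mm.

1172 / 2.390 = 490.38.

490 mm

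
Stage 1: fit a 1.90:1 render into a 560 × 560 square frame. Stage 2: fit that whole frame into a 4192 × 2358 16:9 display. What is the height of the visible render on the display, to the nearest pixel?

1241 px

Inside the 560×560 canvas the render is width-limited at 560.00 × 294.74.
Second fit — the square canvas into 4192×2358 spans the height: 2358.00 × 2358.00 (×4.2107 from 560×560).
The render scales with it: height 294.74 × 4.2107 ≈ 1241.05.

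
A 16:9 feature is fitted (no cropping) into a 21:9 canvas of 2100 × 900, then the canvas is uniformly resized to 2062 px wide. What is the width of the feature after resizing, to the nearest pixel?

At 2100×900 the feature is height-limited, so width = 900 × 16/9 ≈ 1600.00 px.
Resizing to 2062 px wide multiplies everything by 0.9819: 1600.00 → 1571.05 px.

1571 px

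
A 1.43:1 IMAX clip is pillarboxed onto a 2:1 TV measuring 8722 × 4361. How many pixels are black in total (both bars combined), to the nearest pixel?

10840443 pixels

1.43:1 IMAX is narrower than 2:1, so it spans the full height.
That makes the image 6236.2300 px wide (4361 × 1.430).
Black = 8722 − 6236.2300 = 2485.7700 px.
That's 2485.7700 × 4361 ≈ 10840443 black pixels.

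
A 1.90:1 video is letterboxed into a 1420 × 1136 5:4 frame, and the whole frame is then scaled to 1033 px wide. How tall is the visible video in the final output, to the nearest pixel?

544 px

At 1420×1136 the video is width-limited, so height = 1420 / 1.900 ≈ 747.37 px.
The frame scales by 1033/1420 = 0.7275; 747.37 × 0.7275 ≈ 543.68 px.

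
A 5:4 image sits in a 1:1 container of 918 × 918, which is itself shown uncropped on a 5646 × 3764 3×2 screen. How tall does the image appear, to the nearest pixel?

3011 px

First fit — 5:4 into 918×918 spans the width: 918.00 × 734.40.
1:1 in 5646×3764: fills the height, so the intermediate becomes 3764.00 × 3764.00 — a scale of ×4.1002.
Applying the same ×4.1002: 734.40 → 3011.20.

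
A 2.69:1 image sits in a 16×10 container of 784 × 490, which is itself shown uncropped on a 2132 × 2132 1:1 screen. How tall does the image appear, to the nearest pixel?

2.69:1 in 784×490: fills the width, so the image is 784.00 × 291.45.
The 16×10 canvas is width-limited in 2132×2132, giving 2132.00 × 1332.50; scale factor 2.7194.
The image scales with it: height 291.45 × 2.7194 ≈ 792.57.

793 px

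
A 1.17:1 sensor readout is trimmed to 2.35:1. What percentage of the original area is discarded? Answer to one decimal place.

Going from 1.17:1 to 2.35:1 means cutting height while keeping width.
Area ratio = (1.170)/(2.350) = 49.79%; the remaining 50.21% is cropped out.

50.2%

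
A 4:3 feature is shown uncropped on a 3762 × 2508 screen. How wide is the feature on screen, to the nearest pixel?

4:3 is narrower than 3:2, so it spans the full height.
Content width = 2508 × 4/3 ≈ 3344.00 px.

3344 px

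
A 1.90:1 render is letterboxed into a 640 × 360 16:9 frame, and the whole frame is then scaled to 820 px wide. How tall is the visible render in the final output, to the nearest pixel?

432 px

Fitted into 640×360, the render spans the width; its height is 640 / 1.900 ≈ 336.84 px.
Resizing to 820 px wide multiplies everything by 1.2812: 336.84 → 431.58 px.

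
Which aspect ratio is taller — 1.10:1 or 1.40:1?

1.1 and 1.4; 1.4 > 1.1. The smaller width-to-height ratio is the taller frame.

1.10:1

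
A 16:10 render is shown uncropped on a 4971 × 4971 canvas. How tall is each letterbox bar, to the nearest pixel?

932 px

16:10 (1.600) > 1:1 (1.000), so the render fills the width.
That makes the image 3106.88 px tall (4971 × 10/16).
Leftover height: 4971 − 3106.88 = 1864.12 px → 932.06 each side.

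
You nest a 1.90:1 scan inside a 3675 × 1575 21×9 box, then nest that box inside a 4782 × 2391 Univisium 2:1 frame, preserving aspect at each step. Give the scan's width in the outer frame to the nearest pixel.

1.90:1 in 3675×1575: fills the height, so the scan is 2992.50 × 1575.00.
21×9 in 4782×2391: fills the width, so the intermediate becomes 4782.00 × 2049.43 — a scale of ×1.3012.
So the scan's width is 2992.50 × 1.3012 ≈ 3893.91.

3894 px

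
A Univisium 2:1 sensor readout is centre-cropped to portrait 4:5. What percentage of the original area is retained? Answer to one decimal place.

40.0%

The height stays; only width is cut (since portrait 4:5 is narrower than Univisium 2:1).
Area ratio = (0.800)/(2.000) = 40.00% retained.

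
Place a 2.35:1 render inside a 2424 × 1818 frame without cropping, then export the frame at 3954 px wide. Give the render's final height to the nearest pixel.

1683 px

In the 2424×1818 frame the render fills the width: height = 2424 / 2.350 ≈ 1031.49 px.
Resizing to 3954 px wide multiplies everything by 1.6312: 1031.49 → 1682.55 px.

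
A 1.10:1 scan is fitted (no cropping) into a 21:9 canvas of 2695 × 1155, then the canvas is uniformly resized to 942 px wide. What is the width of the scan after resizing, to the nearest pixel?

444 px

At 2695×1155 the scan is height-limited, so width = 1155 × 1.100 ≈ 1270.50 px.
Resizing to 942 px wide multiplies everything by 0.3495: 1270.50 → 444.09 px.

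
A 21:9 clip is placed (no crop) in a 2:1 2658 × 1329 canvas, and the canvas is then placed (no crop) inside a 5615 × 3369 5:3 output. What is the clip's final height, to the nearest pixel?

21:9 in 2658×1329: fills the width, so the clip is 2658.00 × 1139.14.
The 2:1 canvas is width-limited in 5615×3369, giving 5615.00 × 2807.50; scale factor 2.1125.
The clip scales with it: height 1139.14 × 2.1125 ≈ 2406.43.

2406 px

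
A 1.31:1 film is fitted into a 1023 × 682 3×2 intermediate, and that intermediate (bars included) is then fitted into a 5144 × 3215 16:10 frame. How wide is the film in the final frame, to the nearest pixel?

Inside the 1023×682 canvas the film is height-limited at 893.42 × 682.00.
3×2 in 5144×3215: fills the height, so the intermediate becomes 4822.50 × 3215.00 — a scale of ×4.7141.
The film scales with it: width 893.42 × 4.7141 ≈ 4211.65.

4212 px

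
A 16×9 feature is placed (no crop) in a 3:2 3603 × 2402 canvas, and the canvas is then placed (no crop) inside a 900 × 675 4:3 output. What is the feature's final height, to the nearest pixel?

Inside the 3603×2402 canvas the feature is width-limited at 3603.00 × 2026.69.
Second fit — the 3:2 canvas into 900×675 spans the width: 900.00 × 600.00 (×0.2498 from 3603×2402).
Applying the same ×0.2498: 2026.69 → 506.25.

506 px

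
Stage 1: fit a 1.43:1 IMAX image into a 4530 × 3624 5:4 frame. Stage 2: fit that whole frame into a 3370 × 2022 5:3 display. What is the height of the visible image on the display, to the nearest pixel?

First fit — 1.43:1 IMAX into 4530×3624 spans the width: 4530.00 × 3167.83.
5:4 in 3370×2022: fills the height, so the intermediate becomes 2527.50 × 2022.00 — a scale of ×0.5579.
Applying the same ×0.5579: 3167.83 → 1767.48.

1767 px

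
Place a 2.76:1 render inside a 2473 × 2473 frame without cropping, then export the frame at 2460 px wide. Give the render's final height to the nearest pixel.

891 px

Fitted into 2473×2473, the render spans the width; its height is 2473 / 2.760 ≈ 896.01 px.
Resizing to 2460 px wide multiplies everything by 0.9947: 896.01 → 891.30 px.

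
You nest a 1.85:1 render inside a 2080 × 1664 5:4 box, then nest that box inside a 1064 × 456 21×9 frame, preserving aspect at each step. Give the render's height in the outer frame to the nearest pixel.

308 px

Inside the 2080×1664 canvas the render is width-limited at 2080.00 × 1124.32.
Second fit — the 5:4 canvas into 1064×456 spans the height: 570.00 × 456.00 (×0.2740 from 2080×1664).
Applying the same ×0.2740: 1124.32 → 308.11.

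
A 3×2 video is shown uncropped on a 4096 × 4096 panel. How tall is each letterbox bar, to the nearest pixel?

683 px

Since 1.500 > 1.000, the video is width-limited.
The video is 4096 × 2/3 ≈ 2730.67 px tall.
Leftover height: 4096 − 2730.67 = 1365.33 px → 682.67 each side.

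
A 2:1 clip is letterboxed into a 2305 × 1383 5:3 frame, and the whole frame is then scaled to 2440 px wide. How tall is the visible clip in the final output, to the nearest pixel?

In the 2305×1383 frame the clip fills the width: height = 2305 × 1/2 ≈ 1152.50 px.
Resizing to 2440 px wide multiplies everything by 1.0586: 1152.50 → 1220.00 px.

1220 px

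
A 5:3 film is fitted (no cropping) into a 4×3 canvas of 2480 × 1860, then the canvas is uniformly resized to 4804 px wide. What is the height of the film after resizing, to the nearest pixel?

2882 px

In the 2480×1860 frame the film fills the width: height = 2480 × 3/5 ≈ 1488.00 px.
Resizing to 4804 px wide multiplies everything by 1.9371: 1488.00 → 2882.40 px.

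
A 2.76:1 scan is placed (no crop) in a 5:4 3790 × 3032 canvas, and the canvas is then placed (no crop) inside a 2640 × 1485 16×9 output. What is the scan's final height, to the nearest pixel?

673 px

First fit — 2.76:1 into 3790×3032 spans the width: 3790.00 × 1373.19.
The 5:4 canvas is height-limited in 2640×1485, giving 1856.25 × 1485.00; scale factor 0.4898.
Applying the same ×0.4898: 1373.19 → 672.55.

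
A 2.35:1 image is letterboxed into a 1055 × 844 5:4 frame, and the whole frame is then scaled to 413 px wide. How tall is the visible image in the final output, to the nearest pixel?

In the 1055×844 frame the image fills the width: height = 1055 / 2.350 ≈ 448.94 px.
Scaling 1055 → 413 is ×0.3915, so the height becomes 448.94 × 0.3915 ≈ 175.74 px.

176 px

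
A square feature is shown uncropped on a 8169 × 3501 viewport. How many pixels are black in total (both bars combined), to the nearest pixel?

square (1.000) < 21×9 (2.333), so the feature fills the height.
That makes the image 3501.0000 px wide (3501 × 1/1).
Black = 8169 − 3501.0000 = 4668.0000 px.
Across the 3501-px span: 4668.0000 × 3501 ≈ 16342668 px.

16342668 pixels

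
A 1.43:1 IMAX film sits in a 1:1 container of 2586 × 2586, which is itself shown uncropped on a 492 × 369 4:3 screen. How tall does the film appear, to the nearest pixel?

1.43:1 IMAX in 2586×2586: fills the width, so the film is 2586.00 × 1808.39.
The 1:1 canvas is height-limited in 492×369, giving 369.00 × 369.00; scale factor 0.1427.
The film scales with it: height 1808.39 × 0.1427 ≈ 258.04.

258 px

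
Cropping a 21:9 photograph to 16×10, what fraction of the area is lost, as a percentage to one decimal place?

16×10 is narrower than 21:9, so the crop keeps the full height and trims the width.
(1.600)/(2.333) ≈ 0.686 of the area survives, leaving 31.43% discarded.

31.4%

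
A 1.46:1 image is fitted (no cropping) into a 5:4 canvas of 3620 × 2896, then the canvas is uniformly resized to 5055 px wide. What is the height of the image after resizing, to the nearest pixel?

In the 3620×2896 frame the image fills the width: height = 3620 / 1.460 ≈ 2479.45 px.
The frame scales by 5055/3620 = 1.3964; 2479.45 × 1.3964 ≈ 3462.33 px.

3462 px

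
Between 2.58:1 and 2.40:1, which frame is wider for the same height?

2.58 and 2.4; 2.58 > 2.4.

2.58:1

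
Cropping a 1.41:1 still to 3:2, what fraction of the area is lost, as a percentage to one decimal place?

6.0%

Going from 1.41:1 to 3:2 means cutting height while keeping width.
Area ratio = (1.410)/(1.500) = 94.00%; the remaining 6.00% is cropped out.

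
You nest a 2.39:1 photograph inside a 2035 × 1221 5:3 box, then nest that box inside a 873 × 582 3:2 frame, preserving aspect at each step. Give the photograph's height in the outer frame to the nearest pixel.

365 px

First fit — 2.39:1 into 2035×1221 spans the width: 2035.00 × 851.46.
5:3 in 873×582: fills the width, so the intermediate becomes 873.00 × 523.80 — a scale of ×0.4290.
So the photograph's height is 851.46 × 0.4290 ≈ 365.27.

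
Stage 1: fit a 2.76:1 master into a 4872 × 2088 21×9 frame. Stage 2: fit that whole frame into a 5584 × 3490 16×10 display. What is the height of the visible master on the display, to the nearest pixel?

Inside the 4872×2088 canvas the master is width-limited at 4872.00 × 1765.22.
Second fit — the 21×9 canvas into 5584×3490 spans the width: 5584.00 × 2393.14 (×1.1461 from 4872×2088).
The master scales with it: height 1765.22 × 1.1461 ≈ 2023.19.

2023 px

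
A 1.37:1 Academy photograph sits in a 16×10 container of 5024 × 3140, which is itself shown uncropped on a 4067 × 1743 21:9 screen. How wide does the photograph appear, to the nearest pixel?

2388 px

First fit — 1.37:1 Academy into 5024×3140 spans the height: 4301.80 × 3140.00.
Second fit — the 16×10 canvas into 4067×1743 spans the height: 2788.80 × 1743.00 (×0.5551 from 5024×3140).
So the photograph's width is 4301.80 × 0.5551 ≈ 2387.91.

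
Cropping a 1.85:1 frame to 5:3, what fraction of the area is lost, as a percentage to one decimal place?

9.9%

The height stays; only width is cut (since 5:3 is narrower than 1.85:1).
Fraction kept = (1.667)/(1.850) ≈ 90.09%, so 9.91% is lost.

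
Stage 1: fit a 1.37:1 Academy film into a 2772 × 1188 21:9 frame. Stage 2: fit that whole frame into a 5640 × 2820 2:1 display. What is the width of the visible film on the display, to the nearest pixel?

Inside the 2772×1188 canvas the film is height-limited at 1627.56 × 1188.00.
Second fit — the 21:9 canvas into 5640×2820 spans the width: 5640.00 × 2417.14 (×2.0346 from 2772×1188).
Applying the same ×2.0346: 1627.56 → 3311.49.

3311 px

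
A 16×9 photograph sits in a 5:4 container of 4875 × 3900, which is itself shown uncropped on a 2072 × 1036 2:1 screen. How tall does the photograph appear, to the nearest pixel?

728 px

16×9 in 4875×3900: fills the width, so the photograph is 4875.00 × 2742.19.
The 5:4 canvas is height-limited in 2072×1036, giving 1295.00 × 1036.00; scale factor 0.2656.
Applying the same ×0.2656: 2742.19 → 728.44.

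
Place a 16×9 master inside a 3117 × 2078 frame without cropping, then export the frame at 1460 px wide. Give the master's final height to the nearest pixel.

821 px

In the 3117×2078 frame the master fills the width: height = 3117 × 9/16 ≈ 1753.31 px.
Resizing to 1460 px wide multiplies everything by 0.4684: 1753.31 → 821.25 px.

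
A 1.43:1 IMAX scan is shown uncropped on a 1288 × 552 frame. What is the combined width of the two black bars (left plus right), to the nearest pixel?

Since 1.430 < 2.333, the scan is height-limited.
The scan is 552 × 1.430 ≈ 789.36 px wide.
1288 − 789.36 = 498.64 px of bars.

499 px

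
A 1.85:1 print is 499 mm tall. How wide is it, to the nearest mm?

Width = 499 × 1.850 = 923.15.

923 mm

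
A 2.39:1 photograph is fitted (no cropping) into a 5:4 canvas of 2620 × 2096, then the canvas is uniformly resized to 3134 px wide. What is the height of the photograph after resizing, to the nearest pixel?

Fitted into 2620×2096, the photograph spans the width; its height is 2620 / 2.390 ≈ 1096.23 px.
The frame scales by 3134/2620 = 1.1962; 1096.23 × 1.1962 ≈ 1311.30 px.

1311 px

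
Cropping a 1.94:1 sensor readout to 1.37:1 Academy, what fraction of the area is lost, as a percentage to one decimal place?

Going from 1.94:1 to 1.37:1 Academy means cutting width while keeping height.
Area ratio = (1.370)/(1.940) = 70.62%; the remaining 29.38% is cropped out.

29.4%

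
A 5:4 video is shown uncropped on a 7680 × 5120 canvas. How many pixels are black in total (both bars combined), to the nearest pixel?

5:4 is narrower than 3:2, so it spans the full height.
Content width = 5120 × 5/4 ≈ 6400.0000 px.
Black = 7680 − 6400.0000 = 1280.0000 px.
Across the 5120-px span: 1280.0000 × 5120 ≈ 6553600 px.

6553600 pixels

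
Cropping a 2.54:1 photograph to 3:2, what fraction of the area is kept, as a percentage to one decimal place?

Going from 2.54:1 to 3:2 means cutting width while keeping height.
Area ratio = (1.500)/(2.540) = 59.06% retained.

59.1%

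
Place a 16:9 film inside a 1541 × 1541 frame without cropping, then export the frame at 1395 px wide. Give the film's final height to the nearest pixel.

785 px

In the 1541×1541 frame the film fills the width: height = 1541 × 9/16 ≈ 866.81 px.
Scaling 1541 → 1395 is ×0.9053, so the height becomes 866.81 × 0.9053 ≈ 784.69 px.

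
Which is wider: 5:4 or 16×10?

5:4 = 1.25 and 16×10 = 1.6; 1.6 > 1.25.

16×10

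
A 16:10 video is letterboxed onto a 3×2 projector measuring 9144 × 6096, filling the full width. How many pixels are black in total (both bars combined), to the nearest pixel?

That makes the image 5715.0000 px tall (9144 × 10/16).
Leftover height: 6096 − 5715.0000 = 381.0000 px.
Bar area = 381.0000 × 9144 ≈ 3483864 px.

3483864 pixels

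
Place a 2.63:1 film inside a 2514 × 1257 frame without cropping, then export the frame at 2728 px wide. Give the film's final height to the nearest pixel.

1037 px

In the 2514×1257 frame the film fills the width: height = 2514 / 2.630 ≈ 955.89 px.
The frame scales by 2728/2514 = 1.0851; 955.89 × 1.0851 ≈ 1037.26 px.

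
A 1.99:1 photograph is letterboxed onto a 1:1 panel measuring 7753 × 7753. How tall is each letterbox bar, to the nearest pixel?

1.99:1 is wider than 1:1, so it spans the full width.
That makes the image 3895.98 px tall (7753 / 1.990).
Black = 7753 − 3895.98 = 3857.02 px, or 1928.51 per bar.

1929 px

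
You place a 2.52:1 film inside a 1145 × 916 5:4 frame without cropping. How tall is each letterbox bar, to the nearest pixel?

231 px

Since 2.520 > 1.250, the film is width-limited.
The film is 1145 / 2.520 ≈ 454.37 px tall.
Black = 916 − 454.37 = 461.63 px, or 230.82 per bar.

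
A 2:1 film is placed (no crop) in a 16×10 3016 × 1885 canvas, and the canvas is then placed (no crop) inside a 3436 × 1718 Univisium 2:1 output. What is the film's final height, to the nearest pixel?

1374 px

Inside the 3016×1885 canvas the film is width-limited at 3016.00 × 1508.00.
Second fit — the 16×10 canvas into 3436×1718 spans the height: 2748.80 × 1718.00 (×0.9114 from 3016×1885).
Applying the same ×0.9114: 1508.00 → 1374.40.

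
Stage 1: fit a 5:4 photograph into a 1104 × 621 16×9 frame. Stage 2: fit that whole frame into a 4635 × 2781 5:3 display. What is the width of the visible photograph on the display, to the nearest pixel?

5:4 in 1104×621: fills the height, so the photograph is 776.25 × 621.00.
Second fit — the 16×9 canvas into 4635×2781 spans the width: 4635.00 × 2607.19 (×4.1984 from 1104×621).
So the photograph's width is 776.25 × 4.1984 ≈ 3258.98.

3259 px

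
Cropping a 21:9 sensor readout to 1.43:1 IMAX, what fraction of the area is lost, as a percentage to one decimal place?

38.7%

Going from 21:9 to 1.43:1 IMAX means cutting width while keeping height.
Fraction kept = (1.430)/(2.333) ≈ 61.29%, so 38.71% is lost.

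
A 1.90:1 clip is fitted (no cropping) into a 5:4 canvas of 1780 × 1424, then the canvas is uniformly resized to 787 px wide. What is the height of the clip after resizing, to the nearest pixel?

414 px

Fitted into 1780×1424, the clip spans the width; its height is 1780 / 1.900 ≈ 936.84 px.
Scaling 1780 → 787 is ×0.4421, so the height becomes 936.84 × 0.4421 ≈ 414.21 px.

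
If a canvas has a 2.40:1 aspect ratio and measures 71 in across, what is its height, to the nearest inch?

30 in

At 2.40:1, 71 / 2.400 ≈ 29.58.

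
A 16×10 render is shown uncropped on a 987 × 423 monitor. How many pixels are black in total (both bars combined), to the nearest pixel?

131215 pixels

16×10 is narrower than 21:9, so it spans the full height.
Content width = 423 × 16/10 ≈ 676.8000 px.
Leftover width: 987 − 676.8000 = 310.2000 px.
That's 310.2000 × 423 ≈ 131215 black pixels.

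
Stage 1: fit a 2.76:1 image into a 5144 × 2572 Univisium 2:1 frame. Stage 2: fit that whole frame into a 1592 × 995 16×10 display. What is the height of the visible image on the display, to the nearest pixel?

577 px

First fit — 2.76:1 into 5144×2572 spans the width: 5144.00 × 1863.77.
Univisium 2:1 in 1592×995: fills the width, so the intermediate becomes 1592.00 × 796.00 — a scale of ×0.3095.
Applying the same ×0.3095: 1863.77 → 576.81.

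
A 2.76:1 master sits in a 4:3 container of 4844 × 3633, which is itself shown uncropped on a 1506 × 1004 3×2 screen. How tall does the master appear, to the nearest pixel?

485 px

First fit — 2.76:1 into 4844×3633 spans the width: 4844.00 × 1755.07.
4:3 in 1506×1004: fills the height, so the intermediate becomes 1338.67 × 1004.00 — a scale of ×0.2764.
So the master's height is 1755.07 × 0.2764 ≈ 485.02.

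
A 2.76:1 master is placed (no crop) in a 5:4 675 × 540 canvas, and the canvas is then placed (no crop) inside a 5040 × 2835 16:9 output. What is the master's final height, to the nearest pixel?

1284 px

Inside the 675×540 canvas the master is width-limited at 675.00 × 244.57.
5:4 in 5040×2835: fills the height, so the intermediate becomes 3543.75 × 2835.00 — a scale of ×5.2500.
The master scales with it: height 244.57 × 5.2500 ≈ 1283.97.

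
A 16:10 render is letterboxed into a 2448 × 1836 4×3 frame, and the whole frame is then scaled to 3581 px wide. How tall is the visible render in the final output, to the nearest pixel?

2238 px

In the 2448×1836 frame the render fills the width: height = 2448 × 10/16 ≈ 1530.00 px.
Resizing to 3581 px wide multiplies everything by 1.4628: 1530.00 → 2238.12 px.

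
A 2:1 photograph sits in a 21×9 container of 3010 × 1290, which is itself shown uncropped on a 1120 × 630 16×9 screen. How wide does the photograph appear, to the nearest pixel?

Inside the 3010×1290 canvas the photograph is height-limited at 2580.00 × 1290.00.
Second fit — the 21×9 canvas into 1120×630 spans the width: 1120.00 × 480.00 (×0.3721 from 3010×1290).
So the photograph's width is 2580.00 × 0.3721 ≈ 960.00.

960 px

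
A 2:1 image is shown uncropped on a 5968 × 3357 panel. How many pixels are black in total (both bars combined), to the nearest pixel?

2226064 pixels

2:1 is wider than 16×9, so it spans the full width.
The image is 5968 × 1/2 ≈ 2984.0000 px tall.
Black = 3357 − 2984.0000 = 373.0000 px.
Bar area = 373.0000 × 5968 ≈ 2226064 px.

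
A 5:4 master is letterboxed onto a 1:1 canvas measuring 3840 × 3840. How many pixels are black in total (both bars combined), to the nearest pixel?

2949120 pixels

5:4 is wider than 1:1, so it spans the full width.
That makes the image 3072.0000 px tall (3840 × 4/5).
3840 − 3072.0000 = 768.0000 px of bars.
That's 768.0000 × 3840 ≈ 2949120 black pixels.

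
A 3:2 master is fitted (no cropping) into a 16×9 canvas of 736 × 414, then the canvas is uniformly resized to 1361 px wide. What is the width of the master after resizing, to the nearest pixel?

In the 736×414 frame the master fills the height: width = 414 × 3/2 ≈ 621.00 px.
The frame scales by 1361/736 = 1.8492; 621.00 × 1.8492 ≈ 1148.34 px.

1148 px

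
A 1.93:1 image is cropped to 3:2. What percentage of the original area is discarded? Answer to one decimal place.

Going from 1.93:1 to 3:2 means cutting width while keeping height.
Fraction kept = (1.500)/(1.930) ≈ 77.72%, so 22.28% is lost.

22.3%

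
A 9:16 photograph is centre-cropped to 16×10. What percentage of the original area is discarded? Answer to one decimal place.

64.8%

Going from 9:16 to 16×10 means cutting height while keeping width.
Fraction kept = (0.562)/(1.600) ≈ 35.16%, so 64.84% is lost.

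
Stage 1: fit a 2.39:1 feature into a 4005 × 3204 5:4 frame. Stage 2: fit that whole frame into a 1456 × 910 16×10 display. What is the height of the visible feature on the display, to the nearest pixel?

476 px

First fit — 2.39:1 into 4005×3204 spans the width: 4005.00 × 1675.73.
5:4 in 1456×910: fills the height, so the intermediate becomes 1137.50 × 910.00 — a scale of ×0.2840.
Applying the same ×0.2840: 1675.73 → 475.94.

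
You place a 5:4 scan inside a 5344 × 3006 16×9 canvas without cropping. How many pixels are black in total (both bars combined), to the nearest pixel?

Since 1.250 < 1.778, the scan is height-limited.
That makes the image 3757.5000 px wide (3006 × 5/4).
Black = 5344 − 3757.5000 = 1586.5000 px.
Bar area = 1586.5000 × 3006 ≈ 4769019 px.

4769019 pixels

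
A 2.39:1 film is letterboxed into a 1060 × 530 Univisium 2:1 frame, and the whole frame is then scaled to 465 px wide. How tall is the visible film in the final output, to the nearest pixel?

195 px

In the 1060×530 frame the film fills the width: height = 1060 / 2.390 ≈ 443.51 px.
The frame scales by 465/1060 = 0.4387; 443.51 × 0.4387 ≈ 194.56 px.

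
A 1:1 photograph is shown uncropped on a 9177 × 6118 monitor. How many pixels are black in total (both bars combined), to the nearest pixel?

Since 1.000 < 1.500, the photograph is height-limited.
Content width = 6118 × 1/1 ≈ 6118.0000 px.
Black = 9177 − 6118.0000 = 3059.0000 px.
Across the 6118-px span: 3059.0000 × 6118 ≈ 18714962 px.

18714962 pixels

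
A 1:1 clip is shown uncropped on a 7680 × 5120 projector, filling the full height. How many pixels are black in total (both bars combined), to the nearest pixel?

13107200 pixels

Content width = 5120 × 1/1 ≈ 5120.0000 px.
Leftover width: 7680 − 5120.0000 = 2560.0000 px.
That's 2560.0000 × 5120 ≈ 13107200 black pixels.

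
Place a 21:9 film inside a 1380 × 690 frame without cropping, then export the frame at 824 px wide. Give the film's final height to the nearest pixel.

353 px

At 1380×690 the film is width-limited, so height = 1380 × 9/21 ≈ 591.43 px.
Resizing to 824 px wide multiplies everything by 0.5971: 591.43 → 353.14 px.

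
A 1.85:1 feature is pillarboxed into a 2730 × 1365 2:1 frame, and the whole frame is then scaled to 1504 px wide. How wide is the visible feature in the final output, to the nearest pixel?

Fitted into 2730×1365, the feature spans the height; its width is 1365 × 1.850 ≈ 2525.25 px.
The frame scales by 1504/2730 = 0.5509; 2525.25 × 0.5509 ≈ 1391.20 px.

1391 px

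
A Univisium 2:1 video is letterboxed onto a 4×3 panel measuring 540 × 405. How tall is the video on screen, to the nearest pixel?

Univisium 2:1 is wider than 4×3, so it spans the full width.
Content height = 540 × 1/2 ≈ 270.00 px.

270 px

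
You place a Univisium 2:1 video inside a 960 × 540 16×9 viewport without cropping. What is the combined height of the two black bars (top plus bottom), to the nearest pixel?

Univisium 2:1 (2.000) > 16×9 (1.778), so the video fills the width.
Content height = 960 × 1/2 ≈ 480.00 px.
540 − 480.00 = 60.00 px of bars.

60 px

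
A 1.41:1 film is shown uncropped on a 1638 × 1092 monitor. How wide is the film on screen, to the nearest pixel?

1.41:1 (1.410) < 3×2 (1.500), so the film fills the height.
Content width = 1092 × 1.410 ≈ 1539.72 px.

1540 px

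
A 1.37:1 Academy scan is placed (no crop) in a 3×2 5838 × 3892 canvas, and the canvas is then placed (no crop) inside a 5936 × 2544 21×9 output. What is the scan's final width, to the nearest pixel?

3485 px

1.37:1 Academy in 5838×3892: fills the height, so the scan is 5332.04 × 3892.00.
Second fit — the 3×2 canvas into 5936×2544 spans the height: 3816.00 × 2544.00 (×0.6536 from 5838×3892).
So the scan's width is 5332.04 × 0.6536 ≈ 3485.28.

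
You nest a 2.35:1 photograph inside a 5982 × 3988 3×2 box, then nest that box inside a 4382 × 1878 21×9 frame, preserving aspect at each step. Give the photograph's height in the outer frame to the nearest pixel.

2.35:1 in 5982×3988: fills the width, so the photograph is 5982.00 × 2545.53.
Second fit — the 3×2 canvas into 4382×1878 spans the height: 2817.00 × 1878.00 (×0.4709 from 5982×3988).
The photograph scales with it: height 2545.53 × 0.4709 ≈ 1198.72.

1199 px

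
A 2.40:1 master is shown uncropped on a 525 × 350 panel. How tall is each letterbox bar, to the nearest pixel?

66 px

Since 2.400 > 1.500, the master is width-limited.
That makes the image 218.75 px tall (525 / 2.400).
Black = 350 − 218.75 = 131.25 px, or 65.62 per bar.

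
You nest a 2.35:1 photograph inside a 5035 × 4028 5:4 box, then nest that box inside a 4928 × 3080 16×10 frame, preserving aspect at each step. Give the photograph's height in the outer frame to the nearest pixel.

1638 px

Inside the 5035×4028 canvas the photograph is width-limited at 5035.00 × 2142.55.
The 5:4 canvas is height-limited in 4928×3080, giving 3850.00 × 3080.00; scale factor 0.7646.
The photograph scales with it: height 2142.55 × 0.7646 ≈ 1638.30.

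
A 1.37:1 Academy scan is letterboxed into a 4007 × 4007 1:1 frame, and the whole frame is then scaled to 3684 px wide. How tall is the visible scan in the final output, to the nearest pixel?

2689 px

At 4007×4007 the scan is width-limited, so height = 4007 / 1.370 ≈ 2924.82 px.
Resizing to 3684 px wide multiplies everything by 0.9194: 2924.82 → 2689.05 px.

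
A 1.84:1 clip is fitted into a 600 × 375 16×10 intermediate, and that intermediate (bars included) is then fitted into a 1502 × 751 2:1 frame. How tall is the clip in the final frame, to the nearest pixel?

653 px

Inside the 600×375 canvas the clip is width-limited at 600.00 × 326.09.
16×10 in 1502×751: fills the height, so the intermediate becomes 1201.60 × 751.00 — a scale of ×2.0027.
The clip scales with it: height 326.09 × 2.0027 ≈ 653.04.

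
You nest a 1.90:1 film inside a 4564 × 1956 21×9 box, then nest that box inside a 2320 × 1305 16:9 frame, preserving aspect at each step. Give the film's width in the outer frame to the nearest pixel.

Inside the 4564×1956 canvas the film is height-limited at 3716.40 × 1956.00.
The 21×9 canvas is width-limited in 2320×1305, giving 2320.00 × 994.29; scale factor 0.5083.
Applying the same ×0.5083: 3716.40 → 1889.14.

1889 px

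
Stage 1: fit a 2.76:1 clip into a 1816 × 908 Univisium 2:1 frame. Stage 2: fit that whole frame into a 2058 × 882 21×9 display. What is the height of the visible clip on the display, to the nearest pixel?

Inside the 1816×908 canvas the clip is width-limited at 1816.00 × 657.97.
The Univisium 2:1 canvas is height-limited in 2058×882, giving 1764.00 × 882.00; scale factor 0.9714.
So the clip's height is 657.97 × 0.9714 ≈ 639.13.

639 px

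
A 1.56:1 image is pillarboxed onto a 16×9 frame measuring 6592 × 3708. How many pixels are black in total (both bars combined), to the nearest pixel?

2994284 pixels

Since 1.560 < 1.778, the image is height-limited.
The image is 3708 × 1.560 ≈ 5784.4800 px wide.
6592 − 5784.4800 = 807.5200 px of bars.
That's 807.5200 × 3708 ≈ 2994284 black pixels.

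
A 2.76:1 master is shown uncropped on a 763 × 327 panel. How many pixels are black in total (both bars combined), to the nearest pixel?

38570 pixels

2.76:1 is wider than 21×9, so it spans the full width.
The master is 763 / 2.760 ≈ 276.4493 px tall.
Black = 327 − 276.4493 = 50.5507 px.
That's 50.5507 × 763 ≈ 38570 black pixels.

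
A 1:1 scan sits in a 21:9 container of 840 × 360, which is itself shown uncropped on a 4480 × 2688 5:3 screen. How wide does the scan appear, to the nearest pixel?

1:1 in 840×360: fills the height, so the scan is 360.00 × 360.00.
Second fit — the 21:9 canvas into 4480×2688 spans the width: 4480.00 × 1920.00 (×5.3333 from 840×360).
Applying the same ×5.3333: 360.00 → 1920.00.

1920 px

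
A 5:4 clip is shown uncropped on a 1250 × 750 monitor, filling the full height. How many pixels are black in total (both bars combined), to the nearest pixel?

234375 pixels

Content width = 750 × 5/4 ≈ 937.5000 px.
Black = 1250 − 937.5000 = 312.5000 px.
Across the 750-px span: 312.5000 × 750 ≈ 234375 px.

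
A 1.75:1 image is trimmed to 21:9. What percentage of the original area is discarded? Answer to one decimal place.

The width stays; only height is cut (since 21:9 is wider than 1.75:1).
Fraction kept = (1.750)/(2.333) ≈ 75.00%, so 25.00% is lost.

25.0%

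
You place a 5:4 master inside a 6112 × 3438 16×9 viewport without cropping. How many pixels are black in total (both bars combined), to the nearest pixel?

5:4 (1.250) < 16×9 (1.778), so the master fills the height.
Content width = 3438 × 5/4 ≈ 4297.5000 px.
6112 − 4297.5000 = 1814.5000 px of bars.
That's 1814.5000 × 3438 ≈ 6238251 black pixels.

6238251 pixels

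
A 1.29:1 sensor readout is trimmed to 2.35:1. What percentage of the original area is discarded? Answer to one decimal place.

The width stays; only height is cut (since 2.35:1 is wider than 1.29:1).
Area ratio = (1.290)/(2.350) = 54.89%; the remaining 45.11% is cropped out.

45.1%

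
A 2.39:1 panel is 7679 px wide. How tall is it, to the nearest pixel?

7679 / 2.390 = 3212.97.

3213 px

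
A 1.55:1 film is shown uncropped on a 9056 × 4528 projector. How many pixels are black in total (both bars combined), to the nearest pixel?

9226253 pixels

Since 1.550 < 2.000, the film is height-limited.
The film is 4528 × 1.550 ≈ 7018.4000 px wide.
9056 − 7018.4000 = 2037.6000 px of bars.
Bar area = 2037.6000 × 4528 ≈ 9226253 px.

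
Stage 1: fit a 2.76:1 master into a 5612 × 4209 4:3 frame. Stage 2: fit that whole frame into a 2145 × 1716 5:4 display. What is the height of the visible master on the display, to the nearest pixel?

777 px

2.76:1 in 5612×4209: fills the width, so the master is 5612.00 × 2033.33.
4:3 in 2145×1716: fills the width, so the intermediate becomes 2145.00 × 1608.75 — a scale of ×0.3822.
So the master's height is 2033.33 × 0.3822 ≈ 777.17.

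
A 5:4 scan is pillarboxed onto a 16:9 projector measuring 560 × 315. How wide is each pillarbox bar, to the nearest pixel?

5:4 is narrower than 16:9, so it spans the full height.
That makes the image 393.75 px wide (315 × 5/4).
560 − 393.75 = 166.25 px of bars (83.12 each).

83 px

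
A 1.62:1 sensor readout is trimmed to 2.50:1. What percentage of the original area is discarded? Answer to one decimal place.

35.2%

Going from 1.62:1 to 2.50:1 means cutting height while keeping width.
Fraction kept = (1.620)/(2.500) ≈ 64.80%, so 35.20% is lost.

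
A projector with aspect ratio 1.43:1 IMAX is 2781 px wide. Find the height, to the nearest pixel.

Height = 2781 / 1.430 = 1944.76.

1945 px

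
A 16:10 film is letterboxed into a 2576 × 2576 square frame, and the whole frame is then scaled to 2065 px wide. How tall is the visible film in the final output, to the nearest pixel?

At 2576×2576 the film is width-limited, so height = 2576 × 10/16 ≈ 1610.00 px.
The frame scales by 2065/2576 = 0.8016; 1610.00 × 0.8016 ≈ 1290.62 px.

1291 px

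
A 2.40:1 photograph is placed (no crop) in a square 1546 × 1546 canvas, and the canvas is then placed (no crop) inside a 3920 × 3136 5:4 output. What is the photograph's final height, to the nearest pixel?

1307 px

First fit — 2.40:1 into 1546×1546 spans the width: 1546.00 × 644.17.
square in 3920×3136: fills the height, so the intermediate becomes 3136.00 × 3136.00 — a scale of ×2.0285.
The photograph scales with it: height 644.17 × 2.0285 ≈ 1306.67.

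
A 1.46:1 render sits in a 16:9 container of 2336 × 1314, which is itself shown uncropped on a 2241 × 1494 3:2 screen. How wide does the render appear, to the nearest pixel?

1840 px

First fit — 1.46:1 into 2336×1314 spans the height: 1918.44 × 1314.00.
The 16:9 canvas is width-limited in 2241×1494, giving 2241.00 × 1260.56; scale factor 0.9593.
So the render's width is 1918.44 × 0.9593 ≈ 1840.42.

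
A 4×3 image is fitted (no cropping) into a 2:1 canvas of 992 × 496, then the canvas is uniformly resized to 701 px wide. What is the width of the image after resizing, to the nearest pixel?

467 px

At 992×496 the image is height-limited, so width = 496 × 4/3 ≈ 661.33 px.
Scaling 992 → 701 is ×0.7067, so the width becomes 661.33 × 0.7067 ≈ 467.33 px.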